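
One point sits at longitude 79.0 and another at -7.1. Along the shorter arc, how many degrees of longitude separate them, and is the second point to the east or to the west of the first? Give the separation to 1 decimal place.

Raw difference: -7.1 − 79.0 = -86.1°.
Normalise into (−180°, 180°]: -86.1° stays -86.1°.
Negative ⇒ the second point lies to the west; separation 86.1°.

86.1° west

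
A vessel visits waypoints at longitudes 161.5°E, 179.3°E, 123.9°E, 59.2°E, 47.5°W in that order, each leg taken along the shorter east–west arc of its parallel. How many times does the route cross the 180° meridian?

Leg 1: +161.5° → +179.3°, shortest Δλ = 17.8° (east) — does not cross 180°.
Leg 2: +179.3° → +123.9°, shortest Δλ = -55.4° (west) — does not cross 180°.
Leg 3: +123.9° → +59.2°, shortest Δλ = -64.7° (west) — does not cross 180°.
Leg 4: +59.2° → -47.5°, shortest Δλ = -106.7° (west) — does not cross 180°.
Total crossings: 0.

0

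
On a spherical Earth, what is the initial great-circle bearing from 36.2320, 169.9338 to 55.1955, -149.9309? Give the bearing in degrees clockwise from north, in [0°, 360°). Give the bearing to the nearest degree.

42°

Δλ = -149.9309 − 169.9338 = -319.8647°; wrapped into (−180°, 180°]: 40.1353°.
θ = atan2( sin Δλ · cos φ₂ , cos φ₁ · sin φ₂ − sin φ₁ · cos φ₂ · cos Δλ )
  = atan2(0.36792, 0.40441) = 42.295° → normalised to [0°, 360°): 42.295°.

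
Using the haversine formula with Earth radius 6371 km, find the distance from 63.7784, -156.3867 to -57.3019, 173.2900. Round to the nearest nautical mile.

Δλ = 173.2900 − -156.3867 = 329.6767°; wrapped into (−180°, 180°]: -30.3233°.
Δφ = -57.3019 − 63.7784 = -121.0803°.
a = sin²(Δφ/2) + cos φ₁ · cos φ₂ · sin²(Δλ/2) = 0.774447.
c = 2·atan2(√a, √(1−a)) = 2.15184 rad → d = 6371·c ≈ 13709.35 km ≈ 7402.46 nmi.

7402 nmi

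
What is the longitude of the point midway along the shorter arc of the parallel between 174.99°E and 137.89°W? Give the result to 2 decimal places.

161.45°W

Signed shortest Δλ from +174.99° to -137.89° is +47.12°.
Midpoint longitude = +174.99° + (+47.12°)/2 = +174.99° + 23.56° = +198.55°.
Normalise into (−180°, 180°]: -161.45°.
(The naïve average (+174.99 + -137.89)/2 = 18.55° is on the wrong side of the globe.)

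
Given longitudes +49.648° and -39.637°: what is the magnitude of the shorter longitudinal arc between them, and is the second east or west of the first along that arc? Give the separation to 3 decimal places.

89.285° west

Raw difference: -39.637 − 49.648 = -89.285°.
Normalise into (−180°, 180°]: -89.285° stays -89.285°.
Negative ⇒ the second point lies to the west; separation 89.285°.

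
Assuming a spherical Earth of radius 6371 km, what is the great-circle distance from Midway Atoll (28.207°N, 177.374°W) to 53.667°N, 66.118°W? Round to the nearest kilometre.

Δλ = -66.118 − -177.374 = 111.256°.
Δφ = 53.667 − 28.207 = 25.460°.
a = sin²(Δφ/2) + cos φ₁ · cos φ₂ · sin²(Δλ/2) = 0.404259.
c = 2·atan2(√a, √(1−a)) = 1.37813 rad → d = 6371·c ≈ 8780.04 km.

8780 km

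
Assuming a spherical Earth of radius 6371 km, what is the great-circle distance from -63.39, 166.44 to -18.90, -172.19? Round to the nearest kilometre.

Δλ = -172.19 − 166.44 = -338.63°; wrapped into (−180°, 180°]: 21.37°.
Δφ = -18.90 − -63.39 = 44.49°.
a = sin²(Δφ/2) + cos φ₁ · cos φ₂ · sin²(Δλ/2) = 0.157881.
c = 2·atan2(√a, √(1−a)) = 0.81724 rad → d = 6371·c ≈ 5206.63 km.

5207 km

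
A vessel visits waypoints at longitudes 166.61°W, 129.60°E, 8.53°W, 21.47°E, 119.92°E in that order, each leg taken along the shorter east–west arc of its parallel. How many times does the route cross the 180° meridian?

Leg 1: -166.61° → +129.60°, shortest Δλ = -63.79° (west) — crosses 180°.
Leg 2: +129.60° → -8.53°, shortest Δλ = -138.13° (west) — does not cross 180°.
Leg 3: -8.53° → +21.47°, shortest Δλ = 30.0° (east) — does not cross 180°.
Leg 4: +21.47° → +119.92°, shortest Δλ = 98.45° (east) — does not cross 180°.
Total crossings: 1.

1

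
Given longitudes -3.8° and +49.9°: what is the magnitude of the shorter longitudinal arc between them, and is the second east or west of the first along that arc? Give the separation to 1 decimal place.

53.7° east

Raw difference: 49.9 − -3.8 = 53.7°.
Normalise into (−180°, 180°]: 53.7° stays 53.7°.
Positive ⇒ the second point lies to the east; separation 53.7°.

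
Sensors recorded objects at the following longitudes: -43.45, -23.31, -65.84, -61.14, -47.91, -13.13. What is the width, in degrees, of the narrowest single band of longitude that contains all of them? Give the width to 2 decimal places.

52.71°

Sort the longitudes: -65.84°, -61.14°, -47.91°, -43.45°, -23.31°, -13.13°.
Eastward gaps between consecutive values (wrapping around): 4.70°, 13.23°, 4.46°, 20.14°, 10.18°, 307.29°.
Largest gap = 307.29° ⇒ minimal covering band is its complement: 360° − 307.29° = 52.71°.
Band runs from -65.84° eastward to -13.13°.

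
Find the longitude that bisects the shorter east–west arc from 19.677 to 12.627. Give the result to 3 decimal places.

Signed shortest Δλ from +19.677° to +12.627° is -7.050°.
Midpoint longitude = +19.677° + (-7.050°)/2 = +19.677° − 3.525° = +16.152°.

+16.152°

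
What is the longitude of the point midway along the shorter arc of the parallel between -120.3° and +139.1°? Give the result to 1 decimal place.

-170.6°

Signed shortest Δλ from -120.3° to +139.1° is -100.6°.
Midpoint longitude = -120.3° + (-100.6°)/2 = -120.3° − 50.3° = -170.6°.
(The naïve average (-120.3 + +139.1)/2 = 9.4° is on the wrong side of the globe.)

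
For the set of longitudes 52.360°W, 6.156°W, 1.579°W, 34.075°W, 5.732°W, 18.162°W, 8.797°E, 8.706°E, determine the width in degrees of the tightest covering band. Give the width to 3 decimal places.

Sort the longitudes: -52.360°, -34.075°, -18.162°, -6.156°, -5.732°, -1.579°, +8.706°, +8.797°.
Eastward gaps between consecutive values (wrapping around): 18.285°, 15.913°, 12.006°, 0.424°, 4.153°, 10.285°, 0.091°, 298.843°.
Largest gap = 298.843° ⇒ minimal covering band is its complement: 360° − 298.843° = 61.157°.
Band runs from -52.360° eastward to +8.797°.

61.157°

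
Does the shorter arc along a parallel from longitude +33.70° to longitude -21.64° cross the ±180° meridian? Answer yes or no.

No

Signed shortest Δλ = ((-21.64 − 33.70 + 180) mod 360) − 180 = -55.34°.
Going west by 55.34° from +33.70° reaches -21.64° without touching 180°.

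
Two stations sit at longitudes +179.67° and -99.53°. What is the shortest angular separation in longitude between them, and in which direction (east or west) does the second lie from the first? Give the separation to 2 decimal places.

80.80° east

Raw difference: -99.53 − 179.67 = -279.2°.
Normalise into (−180°, 180°]: -279.2° + 360° = 80.8°.
Positive ⇒ the second point lies to the east; separation 80.80°.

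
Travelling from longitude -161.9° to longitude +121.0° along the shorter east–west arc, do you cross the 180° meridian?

Naïve |121.0 − -161.9| = 282.9° > 180°, so the shorter arc goes the other way round — across 180°.
Signed shortest Δλ = ((121.0 − -161.9 + 180) mod 360) − 180 = -77.1°.
Going west by 77.1° from -161.9° passes through 180° before reaching +121.0°.

Yes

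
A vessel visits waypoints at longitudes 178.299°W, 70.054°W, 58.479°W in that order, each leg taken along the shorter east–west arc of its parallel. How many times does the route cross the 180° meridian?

0

Leg 1: -178.299° → -70.054°, shortest Δλ = 108.245° (east) — does not cross 180°.
Leg 2: -70.054° → -58.479°, shortest Δλ = 11.575° (east) — does not cross 180°.
Total crossings: 0.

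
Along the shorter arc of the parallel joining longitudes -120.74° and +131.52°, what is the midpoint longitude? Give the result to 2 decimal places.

Signed shortest Δλ from -120.74° to +131.52° is -107.74°.
Midpoint longitude = -120.74° + (-107.74°)/2 = -120.74° − 53.87° = -174.61°.
(The naïve average (-120.74 + +131.52)/2 = 5.39° is on the wrong side of the globe.)

-174.61°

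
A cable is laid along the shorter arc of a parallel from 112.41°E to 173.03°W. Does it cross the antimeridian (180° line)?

Yes

Naïve |-173.03 − 112.41| = 285.44° > 180°, so the shorter arc goes the other way round — across 180°.
Signed shortest Δλ = ((-173.03 − 112.41 + 180) mod 360) − 180 = 74.56°.
Going east by 74.56° from +112.41° passes through 180° before reaching -173.03°.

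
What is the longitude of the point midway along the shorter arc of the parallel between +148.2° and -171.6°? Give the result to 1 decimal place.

Signed shortest Δλ from +148.2° to -171.6° is +40.2°.
Midpoint longitude = +148.2° + (+40.2°)/2 = +148.2° + 20.1° = +168.3°.
(The naïve average (+148.2 + -171.6)/2 = -11.7° is on the wrong side of the globe.)

+168.3°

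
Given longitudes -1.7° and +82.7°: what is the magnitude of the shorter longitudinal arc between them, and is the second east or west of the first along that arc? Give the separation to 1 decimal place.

Raw difference: 82.7 − -1.7 = 84.4°.
Normalise into (−180°, 180°]: 84.4° stays 84.4°.
Positive ⇒ the second point lies to the east; separation 84.4°.

84.4° east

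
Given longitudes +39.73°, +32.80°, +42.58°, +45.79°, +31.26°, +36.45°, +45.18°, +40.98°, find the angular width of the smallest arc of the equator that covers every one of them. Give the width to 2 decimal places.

Sort the longitudes: +31.26°, +32.80°, +36.45°, +39.73°, +40.98°, +42.58°, +45.18°, +45.79°.
Eastward gaps between consecutive values (wrapping around): 1.54°, 3.65°, 3.28°, 1.25°, 1.60°, 2.60°, 0.61°, 345.47°.
Largest gap = 345.47° ⇒ minimal covering band is its complement: 360° − 345.47° = 14.53°.
Band runs from +31.26° eastward to +45.79°.

14.53°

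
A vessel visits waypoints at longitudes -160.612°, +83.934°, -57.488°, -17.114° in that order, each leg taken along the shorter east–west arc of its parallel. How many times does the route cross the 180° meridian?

1

Leg 1: -160.612° → +83.934°, shortest Δλ = -115.454° (west) — crosses 180°.
Leg 2: +83.934° → -57.488°, shortest Δλ = -141.422° (west) — does not cross 180°.
Leg 3: -57.488° → -17.114°, shortest Δλ = 40.374° (east) — does not cross 180°.
Total crossings: 1.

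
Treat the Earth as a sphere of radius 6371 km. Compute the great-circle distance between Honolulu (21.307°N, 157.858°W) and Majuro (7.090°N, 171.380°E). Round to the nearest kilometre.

3662 km

Δλ = 171.380 − -157.858 = 329.238°; wrapped into (−180°, 180°]: -30.762°.
Δφ = 7.090 − 21.307 = -14.217°.
a = sin²(Δφ/2) + cos φ₁ · cos φ₂ · sin²(Δλ/2) = 0.080354.
c = 2·atan2(√a, √(1−a)) = 0.57482 rad → d = 6371·c ≈ 3662.16 km.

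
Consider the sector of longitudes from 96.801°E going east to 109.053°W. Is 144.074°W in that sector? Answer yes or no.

Yes

Band width going east from +96.801° to -109.053°: ((-109.053 − 96.801) mod 360) = 154.146°.
Offset of -144.074° east of the west edge: ((-144.074 − 96.801) mod 360) = 119.125°.
119.125° ≤ 154.146° ⇒ inside.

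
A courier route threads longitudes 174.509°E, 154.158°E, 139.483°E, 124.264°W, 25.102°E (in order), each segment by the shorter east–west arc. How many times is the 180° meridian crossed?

Leg 1: +174.509° → +154.158°, shortest Δλ = -20.351° (west) — does not cross 180°.
Leg 2: +154.158° → +139.483°, shortest Δλ = -14.675° (west) — does not cross 180°.
Leg 3: +139.483° → -124.264°, shortest Δλ = 96.253° (east) — crosses 180°.
Leg 4: -124.264° → +25.102°, shortest Δλ = 149.366° (east) — does not cross 180°.
Total crossings: 1.

1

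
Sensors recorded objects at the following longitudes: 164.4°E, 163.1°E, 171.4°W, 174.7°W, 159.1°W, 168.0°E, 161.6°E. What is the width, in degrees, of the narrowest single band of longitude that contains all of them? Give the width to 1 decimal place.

Sort the longitudes: -174.7°, -171.4°, -159.1°, +161.6°, +163.1°, +164.4°, +168.0°.
Eastward gaps between consecutive values (wrapping around): 3.3°, 12.3°, 320.7°, 1.5°, 1.3°, 3.6°, 17.3°.
Largest gap = 320.7° ⇒ minimal covering band is its complement: 360° − 320.7° = 39.3°.
Band runs from +161.6° eastward to -159.1°, crossing the antimeridian.

39.3°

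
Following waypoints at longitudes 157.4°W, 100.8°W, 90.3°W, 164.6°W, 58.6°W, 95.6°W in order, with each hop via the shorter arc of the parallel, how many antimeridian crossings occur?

0

Leg 1: -157.4° → -100.8°, shortest Δλ = 56.6° (east) — does not cross 180°.
Leg 2: -100.8° → -90.3°, shortest Δλ = 10.5° (east) — does not cross 180°.
Leg 3: -90.3° → -164.6°, shortest Δλ = -74.3° (west) — does not cross 180°.
Leg 4: -164.6° → -58.6°, shortest Δλ = 106.0° (east) — does not cross 180°.
Leg 5: -58.6° → -95.6°, shortest Δλ = -37.0° (west) — does not cross 180°.
Total crossings: 0.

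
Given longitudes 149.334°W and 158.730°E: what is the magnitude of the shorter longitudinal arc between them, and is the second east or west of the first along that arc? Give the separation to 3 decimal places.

Raw difference: 158.730 − -149.334 = 308.064°.
Normalise into (−180°, 180°]: 308.064° − 360° = -51.936°.
Negative ⇒ the second point lies to the west; separation 51.936°.

51.936° west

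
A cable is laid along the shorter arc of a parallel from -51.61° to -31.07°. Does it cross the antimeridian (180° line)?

Signed shortest Δλ = ((-31.07 − -51.61 + 180) mod 360) − 180 = 20.54°.
Going east by 20.54° from -51.61° reaches -31.07° without touching 180°.

No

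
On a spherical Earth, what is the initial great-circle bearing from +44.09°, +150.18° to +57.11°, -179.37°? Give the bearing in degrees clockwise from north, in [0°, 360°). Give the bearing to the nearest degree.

Δλ = -179.37 − 150.18 = -329.55°; wrapped into (−180°, 180°]: 30.45°.
θ = atan2( sin Δλ · cos φ₂ , cos φ₁ · sin φ₂ − sin φ₁ · cos φ₂ · cos Δλ )
  = atan2(0.27520, 0.27740) = 44.771° → normalised to [0°, 360°): 44.771°.

45°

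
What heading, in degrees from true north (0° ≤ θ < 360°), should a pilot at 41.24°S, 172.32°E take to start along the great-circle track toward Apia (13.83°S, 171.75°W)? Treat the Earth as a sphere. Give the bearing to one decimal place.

31.4°

Δλ = -171.75 − 172.32 = -344.07°; wrapped into (−180°, 180°]: 15.93°.
θ = atan2( sin Δλ · cos φ₂ , cos φ₁ · sin φ₂ − sin φ₁ · cos φ₂ · cos Δλ )
  = atan2(0.26651, 0.43577) = 31.449° → normalised to [0°, 360°): 31.449°.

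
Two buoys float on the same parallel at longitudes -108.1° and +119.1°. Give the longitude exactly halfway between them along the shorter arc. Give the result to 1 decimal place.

-174.5°

Signed shortest Δλ from -108.1° to +119.1° is -132.8°.
Midpoint longitude = -108.1° + (-132.8°)/2 = -108.1° − 66.4° = -174.5°.
(The naïve average (-108.1 + +119.1)/2 = 5.5° is on the wrong side of the globe.)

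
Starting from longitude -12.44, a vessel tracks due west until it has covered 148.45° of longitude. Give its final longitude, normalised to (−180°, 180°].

-160.89°

Start at -12.44°; shift −148.45° → -160.89°.
-160.89° already lies in (−180°, 180°].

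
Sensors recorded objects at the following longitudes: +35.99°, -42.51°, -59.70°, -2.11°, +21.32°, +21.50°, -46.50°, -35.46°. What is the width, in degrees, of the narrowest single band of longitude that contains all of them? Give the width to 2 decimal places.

95.69°

Sort the longitudes: -59.70°, -46.50°, -42.51°, -35.46°, -2.11°, +21.32°, +21.50°, +35.99°.
Eastward gaps between consecutive values (wrapping around): 13.20°, 3.99°, 7.05°, 33.35°, 23.43°, 0.18°, 14.49°, 264.31°.
Largest gap = 264.31° ⇒ minimal covering band is its complement: 360° − 264.31° = 95.69°.
Band runs from -59.70° eastward to +35.99°.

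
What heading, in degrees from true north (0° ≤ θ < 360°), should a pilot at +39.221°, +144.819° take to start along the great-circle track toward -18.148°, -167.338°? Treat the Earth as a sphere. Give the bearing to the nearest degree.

Δλ = -167.338 − 144.819 = -312.157°; wrapped into (−180°, 180°]: 47.843°.
θ = atan2( sin Δλ · cos φ₂ , cos φ₁ · sin φ₂ − sin φ₁ · cos φ₂ · cos Δλ )
  = atan2(0.70443, -0.64458) = 132.459° → normalised to [0°, 360°): 132.459°.

132°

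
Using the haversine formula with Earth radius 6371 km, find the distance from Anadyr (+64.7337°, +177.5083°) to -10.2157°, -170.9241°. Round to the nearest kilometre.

8390 km

Δλ = -170.9241 − 177.5083 = -348.4324°; wrapped into (−180°, 180°]: 11.5676°.
Δφ = -10.2157 − 64.7337 = -74.9494°.
a = sin²(Δφ/2) + cos φ₁ · cos φ₂ · sin²(Δλ/2) = 0.374430.
c = 2·atan2(√a, √(1−a)) = 1.31694 rad → d = 6371·c ≈ 8390.21 km.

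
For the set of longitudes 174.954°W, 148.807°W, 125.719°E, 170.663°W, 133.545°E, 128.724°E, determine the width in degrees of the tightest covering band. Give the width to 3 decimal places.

85.474°

Sort the longitudes: -174.954°, -170.663°, -148.807°, +125.719°, +128.724°, +133.545°.
Eastward gaps between consecutive values (wrapping around): 4.291°, 21.856°, 274.526°, 3.005°, 4.821°, 51.501°.
Largest gap = 274.526° ⇒ minimal covering band is its complement: 360° − 274.526° = 85.474°.
Band runs from +125.719° eastward to -148.807°, crossing the antimeridian.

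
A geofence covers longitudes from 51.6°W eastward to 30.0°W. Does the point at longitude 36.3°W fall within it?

Band width going east from -51.6° to -30.0°: ((-30.0 − -51.6) mod 360) = 21.6°.
Offset of -36.3° east of the west edge: ((-36.3 − -51.6) mod 360) = 15.3°.
15.3° ≤ 21.6° ⇒ inside.

Yes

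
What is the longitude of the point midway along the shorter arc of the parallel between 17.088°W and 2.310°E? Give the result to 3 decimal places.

7.389°W

Signed shortest Δλ from -17.088° to +2.310° is +19.398°.
Midpoint longitude = -17.088° + (+19.398°)/2 = -17.088° + 9.699° = -7.389°.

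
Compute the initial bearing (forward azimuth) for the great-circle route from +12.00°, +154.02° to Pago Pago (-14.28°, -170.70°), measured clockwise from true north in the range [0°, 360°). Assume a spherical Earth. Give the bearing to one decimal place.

Δλ = -170.70 − 154.02 = -324.72°; wrapped into (−180°, 180°]: 35.28°.
θ = atan2( sin Δλ · cos φ₂ , cos φ₁ · sin φ₂ − sin φ₁ · cos φ₂ · cos Δλ )
  = atan2(0.55973, -0.40575) = 125.939° → normalised to [0°, 360°): 125.939°.

125.9°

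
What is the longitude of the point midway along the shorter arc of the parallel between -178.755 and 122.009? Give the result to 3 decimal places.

Signed shortest Δλ from -178.755° to +122.009° is -59.236°.
Midpoint longitude = -178.755° + (-59.236°)/2 = -178.755° − 29.618° = -208.373°.
Normalise into (−180°, 180°]: +151.627°.
(The naïve average (-178.755 + +122.009)/2 = -28.373° is on the wrong side of the globe.)

+151.627°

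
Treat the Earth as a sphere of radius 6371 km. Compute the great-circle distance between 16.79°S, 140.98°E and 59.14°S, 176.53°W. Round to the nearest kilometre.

5827 km

Δλ = -176.53 − 140.98 = -317.51°; wrapped into (−180°, 180°]: 42.49°.
Δφ = -59.14 − -16.79 = -42.35°.
a = sin²(Δφ/2) + cos φ₁ · cos φ₂ · sin²(Δλ/2) = 0.194958.
c = 2·atan2(√a, √(1−a)) = 0.91463 rad → d = 6371·c ≈ 5827.10 km.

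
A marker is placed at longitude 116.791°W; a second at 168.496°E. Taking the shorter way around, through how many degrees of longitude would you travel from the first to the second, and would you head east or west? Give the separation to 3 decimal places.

74.713° west

Raw difference: 168.496 − -116.791 = 285.287°.
Normalise into (−180°, 180°]: 285.287° − 360° = -74.713°.
Negative ⇒ the second point lies to the west; separation 74.713°.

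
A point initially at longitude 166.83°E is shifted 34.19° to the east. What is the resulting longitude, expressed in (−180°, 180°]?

Start at +166.83°; shift +34.19° → +201.02°.
+201.02° lies outside (−180°, 180°]; subtract 360° → -158.98°.

158.98°W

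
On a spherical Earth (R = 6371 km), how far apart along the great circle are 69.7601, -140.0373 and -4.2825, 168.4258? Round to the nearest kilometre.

9084 km

Δλ = 168.4258 − -140.0373 = 308.4631°; wrapped into (−180°, 180°]: -51.5369°.
Δφ = -4.2825 − 69.7601 = -74.0426°.
a = sin²(Δφ/2) + cos φ₁ · cos φ₂ · sin²(Δλ/2) = 0.427739.
c = 2·atan2(√a, √(1−a)) = 1.42577 rad → d = 6371·c ≈ 9083.56 km.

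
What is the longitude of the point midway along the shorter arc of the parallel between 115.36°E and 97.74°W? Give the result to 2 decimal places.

Signed shortest Δλ from +115.36° to -97.74° is +146.90°.
Midpoint longitude = +115.36° + (+146.90°)/2 = +115.36° + 73.45° = +188.81°.
Normalise into (−180°, 180°]: -171.19°.
(The naïve average (+115.36 + -97.74)/2 = 8.81° is on the wrong side of the globe.)

171.19°W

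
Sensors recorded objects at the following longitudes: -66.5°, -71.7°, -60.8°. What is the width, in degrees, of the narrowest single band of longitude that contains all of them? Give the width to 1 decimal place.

Sort the longitudes: -71.7°, -66.5°, -60.8°.
Eastward gaps between consecutive values (wrapping around): 5.2°, 5.7°, 349.1°.
Largest gap = 349.1° ⇒ minimal covering band is its complement: 360° − 349.1° = 10.9°.
Band runs from -71.7° eastward to -60.8°.

10.9°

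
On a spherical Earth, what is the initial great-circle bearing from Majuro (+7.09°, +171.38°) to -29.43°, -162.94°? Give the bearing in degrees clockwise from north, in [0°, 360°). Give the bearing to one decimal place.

Δλ = -162.94 − 171.38 = -334.32°; wrapped into (−180°, 180°]: 25.68°.
θ = atan2( sin Δλ · cos φ₂ , cos φ₁ · sin φ₂ − sin φ₁ · cos φ₂ · cos Δλ )
  = atan2(0.37742, -0.58449) = 147.148° → normalised to [0°, 360°): 147.148°.

147.1°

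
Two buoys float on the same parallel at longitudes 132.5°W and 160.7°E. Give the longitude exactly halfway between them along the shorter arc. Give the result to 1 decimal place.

Signed shortest Δλ from -132.5° to +160.7° is -66.8°.
Midpoint longitude = -132.5° + (-66.8°)/2 = -132.5° − 33.4° = -165.9°.
(The naïve average (-132.5 + +160.7)/2 = 14.1° is on the wrong side of the globe.)

165.9°W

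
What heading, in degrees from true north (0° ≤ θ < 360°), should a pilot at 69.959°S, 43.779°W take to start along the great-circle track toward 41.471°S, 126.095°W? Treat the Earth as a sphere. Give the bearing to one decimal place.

Δλ = -126.095 − -43.779 = -82.316°.
θ = atan2( sin Δλ · cos φ₂ , cos φ₁ · sin φ₂ − sin φ₁ · cos φ₂ · cos Δλ )
  = atan2(-0.74256, -0.13282) = -100.141° → normalised to [0°, 360°): 259.859°.

259.9°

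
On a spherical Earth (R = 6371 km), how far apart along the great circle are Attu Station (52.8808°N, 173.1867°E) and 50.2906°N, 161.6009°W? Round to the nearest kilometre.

1756 km

Δλ = -161.6009 − 173.1867 = -334.7876°; wrapped into (−180°, 180°]: 25.2124°.
Δφ = 50.2906 − 52.8808 = -2.5902°.
a = sin²(Δφ/2) + cos φ₁ · cos φ₂ · sin²(Δλ/2) = 0.018876.
c = 2·atan2(√a, √(1−a)) = 0.27565 rad → d = 6371·c ≈ 1756.17 km.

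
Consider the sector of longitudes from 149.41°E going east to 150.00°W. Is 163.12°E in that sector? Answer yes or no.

Band width going east from +149.41° to -150.00°: ((-150.00 − 149.41) mod 360) = 60.59°.
Offset of +163.12° east of the west edge: ((163.12 − 149.41) mod 360) = 13.71°.
13.71° ≤ 60.59° ⇒ inside.

Yes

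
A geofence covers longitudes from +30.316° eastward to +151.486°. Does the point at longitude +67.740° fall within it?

Band width going east from +30.316° to +151.486°: ((151.486 − 30.316) mod 360) = 121.170°.
Offset of +67.740° east of the west edge: ((67.740 − 30.316) mod 360) = 37.424°.
37.424° ≤ 121.170° ⇒ inside.

Yes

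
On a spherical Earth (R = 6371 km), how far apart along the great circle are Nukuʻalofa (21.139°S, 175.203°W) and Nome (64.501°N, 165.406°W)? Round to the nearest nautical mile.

Δλ = -165.406 − -175.203 = 9.797°.
Δφ = 64.501 − -21.139 = 85.640°.
a = sin²(Δφ/2) + cos φ₁ · cos φ₂ · sin²(Δλ/2) = 0.464916.
c = 2·atan2(√a, √(1−a)) = 1.50057 rad → d = 6371·c ≈ 9560.14 km ≈ 5162.06 nmi.

5162 nmi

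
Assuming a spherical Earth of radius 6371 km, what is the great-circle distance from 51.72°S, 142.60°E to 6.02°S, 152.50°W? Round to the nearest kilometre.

7772 km

Δλ = -152.50 − 142.60 = -295.10°; wrapped into (−180°, 180°]: 64.90°.
Δφ = -6.02 − -51.72 = 45.70°.
a = sin²(Δφ/2) + cos φ₁ · cos φ₂ · sin²(Δλ/2) = 0.328164.
c = 2·atan2(√a, √(1−a)) = 1.21997 rad → d = 6371·c ≈ 7772.45 km.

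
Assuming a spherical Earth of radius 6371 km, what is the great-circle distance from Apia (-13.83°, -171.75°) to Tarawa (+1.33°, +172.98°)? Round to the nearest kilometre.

2382 km

Δλ = 172.98 − -171.75 = 344.73°; wrapped into (−180°, 180°]: -15.27°.
Δφ = 1.33 − -13.83 = 15.16°.
a = sin²(Δφ/2) + cos φ₁ · cos φ₂ · sin²(Δλ/2) = 0.034536.
c = 2·atan2(√a, √(1−a)) = 0.37385 rad → d = 6371·c ≈ 2381.81 km.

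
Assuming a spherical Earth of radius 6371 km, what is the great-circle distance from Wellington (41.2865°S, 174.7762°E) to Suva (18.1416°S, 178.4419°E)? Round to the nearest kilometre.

2597 km

Δλ = 178.4419 − 174.7762 = 3.6657°.
Δφ = -18.1416 − -41.2865 = 23.1449°.
a = sin²(Δφ/2) + cos φ₁ · cos φ₂ · sin²(Δλ/2) = 0.040974.
c = 2·atan2(√a, √(1−a)) = 0.40766 rad → d = 6371·c ≈ 2597.17 km.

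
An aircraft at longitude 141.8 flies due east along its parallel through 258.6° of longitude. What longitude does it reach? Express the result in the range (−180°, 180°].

+40.4°

Start at +141.8°; shift +258.6° → +400.4°.
+400.4° lies outside (−180°, 180°]; subtract 360° → +40.4°.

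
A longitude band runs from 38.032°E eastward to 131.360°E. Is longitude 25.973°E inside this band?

No

Band width going east from +38.032° to +131.360°: ((131.360 − 38.032) mod 360) = 93.328°.
Offset of +25.973° east of the west edge: ((25.973 − 38.032) mod 360) = 347.941°.
347.941° > 93.328° ⇒ outside.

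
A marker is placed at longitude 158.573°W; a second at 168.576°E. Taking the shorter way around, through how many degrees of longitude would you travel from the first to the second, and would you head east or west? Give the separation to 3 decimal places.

Raw difference: 168.576 − -158.573 = 327.149°.
Normalise into (−180°, 180°]: 327.149° − 360° = -32.851°.
Negative ⇒ the second point lies to the west; separation 32.851°.

32.851° west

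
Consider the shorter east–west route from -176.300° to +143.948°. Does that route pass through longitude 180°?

Yes

Naïve |143.948 − -176.300| = 320.248° > 180°, so the shorter arc goes the other way round — across 180°.
Signed shortest Δλ = ((143.948 − -176.300 + 180) mod 360) − 180 = -39.752°.
Going west by 39.752° from -176.300° passes through 180° before reaching +143.948°.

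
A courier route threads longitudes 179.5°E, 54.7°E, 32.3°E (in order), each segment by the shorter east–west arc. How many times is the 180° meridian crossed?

0

Leg 1: +179.5° → +54.7°, shortest Δλ = -124.8° (west) — does not cross 180°.
Leg 2: +54.7° → +32.3°, shortest Δλ = -22.4° (west) — does not cross 180°.
Total crossings: 0.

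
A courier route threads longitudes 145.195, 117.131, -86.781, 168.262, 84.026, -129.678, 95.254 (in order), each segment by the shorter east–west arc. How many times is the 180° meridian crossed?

Leg 1: +145.195° → +117.131°, shortest Δλ = -28.064° (west) — does not cross 180°.
Leg 2: +117.131° → -86.781°, shortest Δλ = 156.088° (east) — crosses 180°.
Leg 3: -86.781° → +168.262°, shortest Δλ = -104.957° (west) — crosses 180°.
Leg 4: +168.262° → +84.026°, shortest Δλ = -84.236° (west) — does not cross 180°.
Leg 5: +84.026° → -129.678°, shortest Δλ = 146.296° (east) — crosses 180°.
Leg 6: -129.678° → +95.254°, shortest Δλ = -135.068° (west) — crosses 180°.
Total crossings: 4.

4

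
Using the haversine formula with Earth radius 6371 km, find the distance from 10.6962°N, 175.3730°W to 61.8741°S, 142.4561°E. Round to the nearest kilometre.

Δλ = 142.4561 − -175.3730 = 317.8291°; wrapped into (−180°, 180°]: -42.1709°.
Δφ = -61.8741 − 10.6962 = -72.5703°.
a = sin²(Δφ/2) + cos φ₁ · cos φ₂ · sin²(Δλ/2) = 0.410186.
c = 2·atan2(√a, √(1−a)) = 1.39019 rad → d = 6371·c ≈ 8856.88 km.

8857 km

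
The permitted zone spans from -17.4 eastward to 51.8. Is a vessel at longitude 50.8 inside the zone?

Band width going east from -17.4° to +51.8°: ((51.8 − -17.4) mod 360) = 69.2°.
Offset of +50.8° east of the west edge: ((50.8 − -17.4) mod 360) = 68.2°.
68.2° ≤ 69.2° ⇒ inside.

Yes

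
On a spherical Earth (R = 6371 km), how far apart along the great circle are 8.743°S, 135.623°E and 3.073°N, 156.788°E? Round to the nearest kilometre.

Δλ = 156.788 − 135.623 = 21.165°.
Δφ = 3.073 − -8.743 = 11.816°.
a = sin²(Δφ/2) + cos φ₁ · cos φ₂ · sin²(Δλ/2) = 0.043883.
c = 2·atan2(√a, √(1−a)) = 0.42209 rad → d = 6371·c ≈ 2689.14 km.

2689 km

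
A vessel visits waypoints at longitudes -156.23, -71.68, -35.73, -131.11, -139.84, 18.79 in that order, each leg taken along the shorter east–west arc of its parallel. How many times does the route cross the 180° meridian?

Leg 1: -156.23° → -71.68°, shortest Δλ = 84.55° (east) — does not cross 180°.
Leg 2: -71.68° → -35.73°, shortest Δλ = 35.95° (east) — does not cross 180°.
Leg 3: -35.73° → -131.11°, shortest Δλ = -95.38° (west) — does not cross 180°.
Leg 4: -131.11° → -139.84°, shortest Δλ = -8.73° (west) — does not cross 180°.
Leg 5: -139.84° → +18.79°, shortest Δλ = 158.63° (east) — does not cross 180°.
Total crossings: 0.

0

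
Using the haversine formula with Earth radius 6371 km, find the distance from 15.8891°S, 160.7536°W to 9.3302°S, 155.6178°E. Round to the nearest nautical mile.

Δλ = 155.6178 − -160.7536 = 316.3714°; wrapped into (−180°, 180°]: -43.6286°.
Δφ = -9.3302 − -15.8891 = 6.5589°.
a = sin²(Δφ/2) + cos φ₁ · cos φ₂ · sin²(Δλ/2) = 0.134326.
c = 2·atan2(√a, √(1−a)) = 0.75050 rad → d = 6371·c ≈ 4781.43 km ≈ 2581.77 nmi.

2582 nmi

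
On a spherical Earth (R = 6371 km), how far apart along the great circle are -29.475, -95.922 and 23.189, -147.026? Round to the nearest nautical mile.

4324 nmi

Δλ = -147.026 − -95.922 = -51.104°.
Δφ = 23.189 − -29.475 = 52.664°.
a = sin²(Δφ/2) + cos φ₁ · cos φ₂ · sin²(Δλ/2) = 0.345637.
c = 2·atan2(√a, √(1−a)) = 1.25694 rad → d = 6371·c ≈ 8007.98 km ≈ 4323.96 nmi.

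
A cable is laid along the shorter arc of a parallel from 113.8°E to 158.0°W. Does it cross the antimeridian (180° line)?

Yes

Naïve |-158.0 − 113.8| = 271.8° > 180°, so the shorter arc goes the other way round — across 180°.
Signed shortest Δλ = ((-158.0 − 113.8 + 180) mod 360) − 180 = 88.2°.
Going east by 88.2° from +113.8° passes through 180° before reaching -158.0°.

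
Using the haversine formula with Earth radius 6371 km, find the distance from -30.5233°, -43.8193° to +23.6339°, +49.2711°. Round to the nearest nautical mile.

6259 nmi

Δλ = 49.2711 − -43.8193 = 93.0904°.
Δφ = 23.6339 − -30.5233 = 54.1572°.
a = sin²(Δφ/2) + cos φ₁ · cos φ₂ · sin²(Δλ/2) = 0.623077.
c = 2·atan2(√a, √(1−a)) = 1.81951 rad → d = 6371·c ≈ 11592.07 km ≈ 6259.22 nmi.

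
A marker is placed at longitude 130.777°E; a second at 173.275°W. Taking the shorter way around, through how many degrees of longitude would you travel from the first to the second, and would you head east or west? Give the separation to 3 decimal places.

Raw difference: -173.275 − 130.777 = -304.052°.
Normalise into (−180°, 180°]: -304.052° + 360° = 55.948°.
Positive ⇒ the second point lies to the east; separation 55.948°.

55.948° east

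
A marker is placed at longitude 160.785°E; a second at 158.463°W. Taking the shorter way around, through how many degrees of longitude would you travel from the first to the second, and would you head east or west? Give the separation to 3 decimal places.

40.752° east

Raw difference: -158.463 − 160.785 = -319.248°.
Normalise into (−180°, 180°]: -319.248° + 360° = 40.752°.
Positive ⇒ the second point lies to the east; separation 40.752°.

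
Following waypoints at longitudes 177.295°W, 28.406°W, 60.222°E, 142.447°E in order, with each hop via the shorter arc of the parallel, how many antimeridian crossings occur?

0

Leg 1: -177.295° → -28.406°, shortest Δλ = 148.889° (east) — does not cross 180°.
Leg 2: -28.406° → +60.222°, shortest Δλ = 88.628° (east) — does not cross 180°.
Leg 3: +60.222° → +142.447°, shortest Δλ = 82.225° (east) — does not cross 180°.
Total crossings: 0.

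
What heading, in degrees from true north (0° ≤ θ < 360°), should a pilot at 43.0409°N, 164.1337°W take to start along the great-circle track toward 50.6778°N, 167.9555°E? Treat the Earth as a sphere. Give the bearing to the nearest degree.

Δλ = 167.9555 − -164.1337 = 332.0892°; wrapped into (−180°, 180°]: -27.9108°.
θ = atan2( sin Δλ · cos φ₂ , cos φ₁ · sin φ₂ − sin φ₁ · cos φ₂ · cos Δλ )
  = atan2(-0.29662, 0.18320) = -58.299° → normalised to [0°, 360°): 301.701°.

302°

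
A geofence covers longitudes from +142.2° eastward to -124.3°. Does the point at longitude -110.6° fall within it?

No

Band width going east from +142.2° to -124.3°: ((-124.3 − 142.2) mod 360) = 93.5°.
Offset of -110.6° east of the west edge: ((-110.6 − 142.2) mod 360) = 107.2°.
107.2° > 93.5° ⇒ outside.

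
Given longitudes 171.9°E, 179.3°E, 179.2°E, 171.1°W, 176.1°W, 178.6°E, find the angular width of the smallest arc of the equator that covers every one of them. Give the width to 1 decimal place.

17.0°

Sort the longitudes: -176.1°, -171.1°, +171.9°, +178.6°, +179.2°, +179.3°.
Eastward gaps between consecutive values (wrapping around): 5.0°, 343.0°, 6.7°, 0.6°, 0.1°, 4.6°.
Largest gap = 343.0° ⇒ minimal covering band is its complement: 360° − 343.0° = 17.0°.
Band runs from +171.9° eastward to -171.1°, crossing the antimeridian.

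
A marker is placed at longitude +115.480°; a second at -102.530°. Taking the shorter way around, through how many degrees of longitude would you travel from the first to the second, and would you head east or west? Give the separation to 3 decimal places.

Raw difference: -102.530 − 115.480 = -218.01°.
Normalise into (−180°, 180°]: -218.01° + 360° = 141.99°.
Positive ⇒ the second point lies to the east; separation 141.990°.

141.990° east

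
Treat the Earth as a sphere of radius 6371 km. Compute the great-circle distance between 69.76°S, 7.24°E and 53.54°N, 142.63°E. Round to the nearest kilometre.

17156 km

Δλ = 142.63 − 7.24 = 135.39°.
Δφ = 53.54 − -69.76 = 123.30°.
a = sin²(Δφ/2) + cos φ₁ · cos φ₂ · sin²(Δλ/2) = 0.950484.
c = 2·atan2(√a, √(1−a)) = 2.69279 rad → d = 6371·c ≈ 17155.77 km.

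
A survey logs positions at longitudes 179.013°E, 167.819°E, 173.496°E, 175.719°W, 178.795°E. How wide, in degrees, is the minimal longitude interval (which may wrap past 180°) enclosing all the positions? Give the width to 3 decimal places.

Sort the longitudes: -175.719°, +167.819°, +173.496°, +178.795°, +179.013°.
Eastward gaps between consecutive values (wrapping around): 343.538°, 5.677°, 5.299°, 0.218°, 5.268°.
Largest gap = 343.538° ⇒ minimal covering band is its complement: 360° − 343.538° = 16.462°.
Band runs from +167.819° eastward to -175.719°, crossing the antimeridian.

16.462°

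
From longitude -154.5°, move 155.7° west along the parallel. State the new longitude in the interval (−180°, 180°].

+49.8°

Start at -154.5°; shift −155.7° → -310.2°.
-310.2° lies outside (−180°, 180°]; add 360° → +49.8°.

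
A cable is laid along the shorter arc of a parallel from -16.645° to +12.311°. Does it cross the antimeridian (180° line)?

Signed shortest Δλ = ((12.311 − -16.645 + 180) mod 360) − 180 = 28.956°.
Going east by 28.956° from -16.645° reaches +12.311° without touching 180°.

No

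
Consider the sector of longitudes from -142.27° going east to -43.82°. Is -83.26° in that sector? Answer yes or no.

Band width going east from -142.27° to -43.82°: ((-43.82 − -142.27) mod 360) = 98.45°.
Offset of -83.26° east of the west edge: ((-83.26 − -142.27) mod 360) = 59.01°.
59.01° ≤ 98.45° ⇒ inside.

Yes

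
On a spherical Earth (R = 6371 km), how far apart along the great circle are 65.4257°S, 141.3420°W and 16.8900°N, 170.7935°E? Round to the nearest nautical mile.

5394 nmi

Δλ = 170.7935 − -141.3420 = 312.1355°; wrapped into (−180°, 180°]: -47.8645°.
Δφ = 16.8900 − -65.4257 = 82.3157°.
a = sin²(Δφ/2) + cos φ₁ · cos φ₂ · sin²(Δλ/2) = 0.498625.
c = 2·atan2(√a, √(1−a)) = 1.56805 rad → d = 6371·c ≈ 9990.03 km ≈ 5394.18 nmi.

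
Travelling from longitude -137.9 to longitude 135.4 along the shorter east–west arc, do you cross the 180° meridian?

Yes

Naïve |135.4 − -137.9| = 273.3° > 180°, so the shorter arc goes the other way round — across 180°.
Signed shortest Δλ = ((135.4 − -137.9 + 180) mod 360) − 180 = -86.7°.
Going west by 86.7° from -137.9° passes through 180° before reaching +135.4°.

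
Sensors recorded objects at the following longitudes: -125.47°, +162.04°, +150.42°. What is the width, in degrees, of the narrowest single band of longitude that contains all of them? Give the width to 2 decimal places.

84.11°

Sort the longitudes: -125.47°, +150.42°, +162.04°.
Eastward gaps between consecutive values (wrapping around): 275.89°, 11.62°, 72.49°.
Largest gap = 275.89° ⇒ minimal covering band is its complement: 360° − 275.89° = 84.11°.
Band runs from +150.42° eastward to -125.47°, crossing the antimeridian.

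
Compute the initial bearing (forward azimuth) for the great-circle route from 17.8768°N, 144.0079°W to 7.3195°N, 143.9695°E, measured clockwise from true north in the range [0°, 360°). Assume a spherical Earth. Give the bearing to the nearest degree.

Δλ = 143.9695 − -144.0079 = 287.9774°; wrapped into (−180°, 180°]: -72.0226°.
θ = atan2( sin Δλ · cos φ₂ , cos φ₁ · sin φ₂ − sin φ₁ · cos φ₂ · cos Δλ )
  = atan2(-0.94343, 0.02728) = -88.344° → normalised to [0°, 360°): 271.656°.

272°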